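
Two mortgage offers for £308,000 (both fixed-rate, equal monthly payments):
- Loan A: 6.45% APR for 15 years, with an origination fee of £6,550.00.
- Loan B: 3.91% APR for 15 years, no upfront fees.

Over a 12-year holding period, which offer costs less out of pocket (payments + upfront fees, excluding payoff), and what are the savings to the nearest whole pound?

Loan B by £65,616

Loan A: at 6.45% the monthly rate is 0.0053750, so the payment is 308,000 × 0.0053750 / (1 − 1.0053750^−180) = £2,674.55.
Loan B: monthly rate = 3.91%/12 = 0.0032583; payment = 308,000 × 0.0032583 / (1 − (1+0.0032583)^−180) = £2,264.37.
Over 144 months: Loan A costs 144 × £2,674.55 + £6,550.00 = £391,685.20; Loan B costs 144 × £2,264.37 = £326,069.28.
Loan B is cheaper by £391,685.20 − £326,069.28 = £65,615.92.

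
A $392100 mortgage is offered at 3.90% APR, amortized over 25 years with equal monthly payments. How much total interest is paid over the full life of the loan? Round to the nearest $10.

$222,320

Monthly rate = 3.9%/12 = 0.0032500; payment = 392,100 × 0.0032500 / (1 − (1+0.0032500)^−300) = $2,048.06.
Total paid = 300 × $2,048.06 = $614,418.00; interest = $614,418.00 − $392,100 = $222,318.00.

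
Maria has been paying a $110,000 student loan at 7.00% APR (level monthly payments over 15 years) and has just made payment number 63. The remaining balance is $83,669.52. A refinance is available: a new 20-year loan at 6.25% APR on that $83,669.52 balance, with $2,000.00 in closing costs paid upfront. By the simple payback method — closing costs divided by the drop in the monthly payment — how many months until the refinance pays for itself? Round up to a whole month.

6 months

Current payment = 110,000 × 7%/12 / (1 − (1+0.0058333)^−180) = $988.71.
Refinanced payment = 83,669.52 × 0.0052083 / (1 − (1+0.0052083)^−240) = $611.56.
Monthly savings = $988.71 − $611.56 = $377.15.
Break-even = $2,000.00 / $377.15 = 5.30 → 6 months.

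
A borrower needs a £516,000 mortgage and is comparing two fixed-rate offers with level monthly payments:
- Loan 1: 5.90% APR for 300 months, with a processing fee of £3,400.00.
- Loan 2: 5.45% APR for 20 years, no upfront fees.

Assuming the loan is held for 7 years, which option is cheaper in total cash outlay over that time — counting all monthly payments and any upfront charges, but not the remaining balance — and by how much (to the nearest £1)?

Loan 1 by £16,913

Loan 1: monthly rate = 5.9%/12 = 0.0049167; payment = 516,000 × 0.0049167 / (1 − (1+0.0049167)^−300) = £3,293.12.
Loan 2: at 5.45% the monthly rate is 0.0045417, so the payment is 516,000 × 0.0045417 / (1 − 1.0045417^−240) = £3,534.94.
Over 84 months: Loan 1 costs 84 × £3,293.12 + £3,400.00 = £280,022.08; Loan 2 costs 84 × £3,534.94 = £296,934.96.
Loan 1 is cheaper by £296,934.96 − £280,022.08 = £16,912.88.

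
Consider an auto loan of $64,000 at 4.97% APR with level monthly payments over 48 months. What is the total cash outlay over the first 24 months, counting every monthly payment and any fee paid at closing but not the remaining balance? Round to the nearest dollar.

$35,352

At 4.97% the monthly rate is 0.0041417, so the payment is 64,000 × 0.0041417 / (1 − 1.0041417^−48) = $1,473.01.
Total outlay = 24 × $1,473.01 = $35,352.24.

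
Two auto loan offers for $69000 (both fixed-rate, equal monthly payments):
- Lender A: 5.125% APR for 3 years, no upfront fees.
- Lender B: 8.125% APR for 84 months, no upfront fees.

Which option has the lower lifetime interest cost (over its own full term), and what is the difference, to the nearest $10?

Lender A: at 5.125% the monthly rate is 0.0042708, so the payment is 69,000 × 0.0042708 / (1 − 1.0042708^−36) = $2,071.87.
Total interest on Lender A = 36 × $2,071.87 − $69,000 = $5,587.32.
Lender B: monthly rate = 8.125%/12 = 0.0067708; payment = 69,000 × 0.0067708 / (1 − (1+0.0067708)^−84) = $1,079.75.
Total interest on Lender B = 84 × $1,079.75 − $69,000 = $21,699.00.
Lender A is lower by $16,111.68.

Lender A by $16,110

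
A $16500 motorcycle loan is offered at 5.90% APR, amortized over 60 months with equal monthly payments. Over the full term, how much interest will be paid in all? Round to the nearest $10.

$2,590

Monthly rate = 5.9%/12 = 0.0049167; payment = 16,500 × 0.0049167 / (1 − (1+0.0049167)^−60) = $318.22.
Total paid = 60 × $318.22 = $19,093.20; interest = $19,093.20 − $16,500 = $2,593.20.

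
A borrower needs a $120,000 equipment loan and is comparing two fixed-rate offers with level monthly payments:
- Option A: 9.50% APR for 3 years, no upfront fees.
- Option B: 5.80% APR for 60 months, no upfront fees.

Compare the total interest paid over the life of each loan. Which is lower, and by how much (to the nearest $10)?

Option A: monthly rate = 9.5%/12 = 0.0079167; payment = 120,000 × 0.0079167 / (1 − (1+0.0079167)^−36) = $3,843.95.
Total interest on Option A = 36 × $3,843.95 − $120,000 = $18,382.20.
Option B: monthly rate = 5.8%/12 = 0.0048333; payment = 120,000 × 0.0048333 / (1 − (1+0.0048333)^−60) = $2,308.79.
Total interest on Option B = 60 × $2,308.79 − $120,000 = $18,527.40.
Option A is lower by $145.20.

Option A by $150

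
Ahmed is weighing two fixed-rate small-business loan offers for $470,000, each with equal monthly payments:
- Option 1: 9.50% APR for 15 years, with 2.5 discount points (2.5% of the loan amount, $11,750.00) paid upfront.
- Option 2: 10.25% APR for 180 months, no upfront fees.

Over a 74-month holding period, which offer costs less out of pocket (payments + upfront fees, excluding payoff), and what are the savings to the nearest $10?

Option 1: monthly rate = 9.5%/12 = 0.0079167; payment = 470,000 × 0.0079167 / (1 − (1+0.0079167)^−180) = $4,907.86.
Option 2: at 10.25% the monthly rate is 0.0085417, so the payment is 470,000 × 0.0085417 / (1 − 1.0085417^−180) = $5,122.77.
Over 74 months: Option 1 costs 74 × $4,907.86 + $11,750.00 = $374,931.64; Option 2 costs 74 × $5,122.77 = $379,084.98.
Option 1 is cheaper by $379,084.98 − $374,931.64 = $4,153.34.

Option 1 by $4,150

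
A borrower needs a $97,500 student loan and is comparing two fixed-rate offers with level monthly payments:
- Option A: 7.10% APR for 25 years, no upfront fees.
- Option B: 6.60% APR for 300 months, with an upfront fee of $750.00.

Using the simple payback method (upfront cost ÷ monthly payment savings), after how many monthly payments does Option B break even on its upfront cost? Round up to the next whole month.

Option A: at 7.10% the monthly rate is 0.0059167, so the payment is 97,500 × 0.0059167 / (1 − 1.0059167^−300) = $695.34.
Option B: at 6.60% the monthly rate is 0.0055000, so the payment is 97,500 × 0.0055000 / (1 − 1.0055000^−300) = $664.43.
Monthly savings = $695.34 − $664.43 = $30.91.
Break-even = $750.00 / $30.91 = 24.26 → 25 months.

25 months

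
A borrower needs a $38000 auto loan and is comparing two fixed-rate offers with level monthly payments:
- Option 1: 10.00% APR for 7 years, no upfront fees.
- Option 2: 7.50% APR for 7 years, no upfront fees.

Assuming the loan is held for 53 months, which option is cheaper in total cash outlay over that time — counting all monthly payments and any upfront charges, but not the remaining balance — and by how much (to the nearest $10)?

Option 1: monthly rate = 10%/12 = 0.0083333; payment = 38,000 × 0.0083333 / (1 − (1+0.0083333)^−84) = $630.84.
Option 2: monthly rate = 7.5%/12 = 0.0062500; payment = 38,000 × 0.0062500 / (1 − (1+0.0062500)^−84) = $582.85.
Over 53 months: Option 1 costs 53 × $630.84 = $33,434.52; Option 2 costs 53 × $582.85 = $30,891.05.
Option 2 is cheaper by $33,434.52 − $30,891.05 = $2,543.47.

Option 2 by $2,540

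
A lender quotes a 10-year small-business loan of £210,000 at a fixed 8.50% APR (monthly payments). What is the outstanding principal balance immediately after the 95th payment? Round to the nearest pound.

With monthly rate i = 8.5%/12 = 0.0070833, the balance after k of n payments is P · [(1+i)^n − (1+i)^k] / [(1+i)^n − 1].
(1+0.0070833)^120 = 2.33264712 and (1+0.0070833)^95 = 1.95530192, so the balance is 210,000 × (2.33264712 − 1.95530192) / (2.33264712 − 1) = £59,462.47.

£59,462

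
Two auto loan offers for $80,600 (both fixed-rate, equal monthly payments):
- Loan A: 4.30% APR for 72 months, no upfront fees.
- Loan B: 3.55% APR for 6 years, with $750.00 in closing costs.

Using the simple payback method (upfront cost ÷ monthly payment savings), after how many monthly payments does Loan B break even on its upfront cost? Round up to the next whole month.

28 months

Loan A: monthly rate = 4.3%/12 = 0.0035833; payment = 80,600 × 0.0035833 / (1 − (1+0.0035833)^−72) = $1,272.05.
Loan B: at 3.55% the monthly rate is 0.0029583, so the payment is 80,600 × 0.0029583 / (1 − 1.0029583^−72) = $1,244.54.
Monthly savings = $1,272.05 − $1,244.54 = $27.51.
Break-even = $750.00 / $27.51 = 27.26 → 28 months.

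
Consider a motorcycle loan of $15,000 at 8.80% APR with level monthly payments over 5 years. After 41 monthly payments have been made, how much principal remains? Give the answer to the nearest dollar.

$5,478

With monthly rate i = 8.8%/12 = 0.0073333, the balance after k of n payments is P · [(1+i)^n − (1+i)^k] / [(1+i)^n − 1].
(1+0.0073333)^60 = 1.55021636 and (1+0.0073333)^41 = 1.34927793, so the balance is 15,000 × (1.55021636 − 1.34927793) / (1.55021636 − 1) = $5,477.98.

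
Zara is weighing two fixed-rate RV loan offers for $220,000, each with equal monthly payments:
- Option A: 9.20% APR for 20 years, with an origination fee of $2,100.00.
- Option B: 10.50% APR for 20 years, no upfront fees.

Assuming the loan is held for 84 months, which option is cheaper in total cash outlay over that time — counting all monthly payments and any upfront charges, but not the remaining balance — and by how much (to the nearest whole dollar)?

Option A by $13,747

Option A: monthly rate = 9.2%/12 = 0.0076667; payment = 220,000 × 0.0076667 / (1 − (1+0.0076667)^−240) = $2,007.78.
Option B: at 10.50% the monthly rate is 0.0087500, so the payment is 220,000 × 0.0087500 / (1 − 1.0087500^−240) = $2,196.44.
Over 84 months: Option A costs 84 × $2,007.78 + $2,100.00 = $170,753.52; Option B costs 84 × $2,196.44 = $184,500.96.
Option A is cheaper by $184,500.96 − $170,753.52 = $13,747.44.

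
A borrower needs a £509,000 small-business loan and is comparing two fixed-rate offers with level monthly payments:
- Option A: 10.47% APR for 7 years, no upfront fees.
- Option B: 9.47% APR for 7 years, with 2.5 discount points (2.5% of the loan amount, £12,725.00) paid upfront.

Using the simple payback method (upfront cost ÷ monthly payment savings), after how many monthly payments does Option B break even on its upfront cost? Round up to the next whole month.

49 months

Option A: at 10.47% the monthly rate is 0.0087250, so the payment is 509,000 × 0.0087250 / (1 − 1.0087250^−84) = £8,574.13.
Option B: monthly rate = 9.47%/12 = 0.0078917; payment = 509,000 × 0.0078917 / (1 − (1+0.0078917)^−84) = £8,311.27.
Monthly savings = £8,574.13 − £8,311.27 = £262.86.
Break-even = £12,725.00 / £262.86 = 48.41 → 49 months.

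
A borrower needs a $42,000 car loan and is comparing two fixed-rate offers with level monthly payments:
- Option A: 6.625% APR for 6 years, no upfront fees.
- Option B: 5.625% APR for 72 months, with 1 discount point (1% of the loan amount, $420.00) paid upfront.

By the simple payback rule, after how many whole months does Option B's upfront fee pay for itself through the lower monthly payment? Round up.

Option A: at 6.625% the monthly rate is 0.0055208, so the payment is 42,000 × 0.0055208 / (1 − 1.0055208^−72) = $708.52.
Option B: monthly rate = 5.625%/12 = 0.0046875; payment = 42,000 × 0.0046875 / (1 − (1+0.0046875)^−72) = $688.65.
Monthly savings = $708.52 − $688.65 = $19.87.
Break-even = $420.00 / $19.87 = 21.14 → 22 months.

22 months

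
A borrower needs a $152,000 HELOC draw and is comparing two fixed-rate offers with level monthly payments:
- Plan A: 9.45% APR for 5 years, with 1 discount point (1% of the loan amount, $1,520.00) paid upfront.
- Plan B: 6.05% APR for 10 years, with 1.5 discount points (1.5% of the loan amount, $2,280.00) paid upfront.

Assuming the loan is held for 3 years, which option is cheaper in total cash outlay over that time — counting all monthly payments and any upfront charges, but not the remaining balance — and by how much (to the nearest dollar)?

Plan B by $53,141

Plan A: monthly rate = 9.45%/12 = 0.0078750; payment = 152,000 × 0.0078750 / (1 − (1+0.0078750)^−60) = $3,188.57.
Plan B: at 6.05% the monthly rate is 0.0050417, so the payment is 152,000 × 0.0050417 / (1 − 1.0050417^−120) = $1,691.33.
Over 36 months: Plan A costs 36 × $3,188.57 + $1,520.00 = $116,308.52; Plan B costs 36 × $1,691.33 + $2,280.00 = $63,167.88.
Plan B is cheaper by $116,308.52 − $63,167.88 = $53,140.64.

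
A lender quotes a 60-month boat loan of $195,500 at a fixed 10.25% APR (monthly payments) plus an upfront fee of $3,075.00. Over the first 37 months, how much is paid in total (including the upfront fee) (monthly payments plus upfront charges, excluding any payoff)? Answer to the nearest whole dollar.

At 10.25% the monthly rate is 0.0085417, so the payment is 195,500 × 0.0085417 / (1 − 1.0085417^−60) = $4,177.89.
Total outlay = 37 × $4,177.89 + $3,075.00 = $157,656.93.

$157,657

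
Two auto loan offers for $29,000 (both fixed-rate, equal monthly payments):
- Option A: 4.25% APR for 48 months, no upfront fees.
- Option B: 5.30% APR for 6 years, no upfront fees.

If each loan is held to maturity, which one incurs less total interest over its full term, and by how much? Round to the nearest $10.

Option A: monthly rate = 4.25%/12 = 0.0035417; payment = 29,000 × 0.0035417 / (1 − (1+0.0035417)^−48) = $658.04.
Total interest on Option A = 48 × $658.04 − $29,000 = $2,585.92.
Option B: monthly rate = 5.3%/12 = 0.0044167; payment = 29,000 × 0.0044167 / (1 − (1+0.0044167)^−72) = $471.09.
Total interest on Option B = 72 × $471.09 − $29,000 = $4,918.48.
Option A is lower by $2,332.56.

Option A by $2,330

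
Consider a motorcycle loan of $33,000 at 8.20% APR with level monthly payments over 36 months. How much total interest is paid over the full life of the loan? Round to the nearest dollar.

Monthly rate = 8.2%/12 = 0.0068333; payment = 33,000 × 0.0068333 / (1 − (1+0.0068333)^−36) = $1,037.15.
Total paid = 36 × $1,037.15 = $37,337.40; interest = $37,337.40 − $33,000 = $4,337.40.

$4,337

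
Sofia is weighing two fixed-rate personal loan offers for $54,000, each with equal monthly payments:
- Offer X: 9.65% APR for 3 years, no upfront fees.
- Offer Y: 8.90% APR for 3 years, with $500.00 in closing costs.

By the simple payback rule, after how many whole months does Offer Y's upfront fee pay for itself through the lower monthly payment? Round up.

Offer X: at 9.65% the monthly rate is 0.0080417, so the payment is 54,000 × 0.0080417 / (1 − 1.0080417^−36) = $1,733.57.
Offer Y: monthly rate = 8.9%/12 = 0.0074167; payment = 54,000 × 0.0074167 / (1 − (1+0.0074167)^−36) = $1,714.67.
Monthly savings = $1,733.57 − $1,714.67 = $18.90.
Break-even = $500.00 / $18.90 = 26.46 → 27 months.

27 months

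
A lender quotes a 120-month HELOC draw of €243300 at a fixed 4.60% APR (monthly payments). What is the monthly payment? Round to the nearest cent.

Monthly rate = 4.6%/12 = 0.0038333; payment = 243,300 × 0.0038333 / (1 − (1+0.0038333)^−120) = €2,533.27.

€2,533.27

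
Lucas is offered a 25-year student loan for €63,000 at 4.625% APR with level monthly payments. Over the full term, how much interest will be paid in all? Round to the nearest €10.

Monthly rate = 4.625%/12 = 0.0038542; payment = 63,000 × 0.0038542 / (1 − (1+0.0038542)^−300) = €354.66.
Total paid = 300 × €354.66 = €106,398.00; interest = €106,398.00 − €63,000 = €43,398.00.

€43,400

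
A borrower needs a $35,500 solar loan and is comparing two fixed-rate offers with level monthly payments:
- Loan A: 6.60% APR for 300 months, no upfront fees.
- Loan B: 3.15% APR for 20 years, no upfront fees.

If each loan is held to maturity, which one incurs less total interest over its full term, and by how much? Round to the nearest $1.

Loan A: monthly rate = 6.6%/12 = 0.0055000; payment = 35,500 × 0.0055000 / (1 − (1+0.0055000)^−300) = $241.92.
Total interest on Loan A = 300 × $241.92 − $35,500 = $37,076.00.
Loan B: monthly rate = 3.15%/12 = 0.0026250; payment = 35,500 × 0.0026250 / (1 − (1+0.0026250)^−240) = $199.56.
Total interest on Loan B = 240 × $199.56 − $35,500 = $12,394.40.
Loan B is lower by $24,681.60.

Loan B by $24,682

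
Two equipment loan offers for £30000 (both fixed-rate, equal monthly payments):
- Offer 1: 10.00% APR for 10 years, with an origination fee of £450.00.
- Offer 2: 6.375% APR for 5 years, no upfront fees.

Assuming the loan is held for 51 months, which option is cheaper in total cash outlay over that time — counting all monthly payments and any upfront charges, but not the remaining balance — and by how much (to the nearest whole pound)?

Offer 1: at 10.00% the monthly rate is 0.0083333, so the payment is 30,000 × 0.0083333 / (1 − 1.0083333^−120) = £396.45.
Offer 2: at 6.375% the monthly rate is 0.0053125, so the payment is 30,000 × 0.0053125 / (1 − 1.0053125^−60) = £585.23.
Over 51 months: Offer 1 costs 51 × £396.45 + £450.00 = £20,668.95; Offer 2 costs 51 × £585.23 = £29,846.73.
Offer 1 is cheaper by £29,846.73 − £20,668.95 = £9,177.78.

Offer 1 by £9,178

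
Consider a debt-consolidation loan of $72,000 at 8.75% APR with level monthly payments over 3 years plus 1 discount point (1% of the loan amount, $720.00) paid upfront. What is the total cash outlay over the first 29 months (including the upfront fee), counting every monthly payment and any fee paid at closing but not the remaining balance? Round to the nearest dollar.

Monthly rate = 8.75%/12 = 0.0072917; payment = 72,000 × 0.0072917 / (1 − (1+0.0072917)^−36) = $2,281.21.
Total outlay = 29 × $2,281.21 + $720.00 = $66,875.09.

$66,875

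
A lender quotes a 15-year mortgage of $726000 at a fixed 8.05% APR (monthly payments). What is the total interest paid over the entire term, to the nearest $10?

$526,620

At 8.05% the monthly rate is 0.0067083, so the payment is 726,000 × 0.0067083 / (1 − 1.0067083^−180) = $6,959.01.
Total paid = 180 × $6,959.01 = $1,252,621.80; interest = $1,252,621.80 − $726,000 = $526,621.80.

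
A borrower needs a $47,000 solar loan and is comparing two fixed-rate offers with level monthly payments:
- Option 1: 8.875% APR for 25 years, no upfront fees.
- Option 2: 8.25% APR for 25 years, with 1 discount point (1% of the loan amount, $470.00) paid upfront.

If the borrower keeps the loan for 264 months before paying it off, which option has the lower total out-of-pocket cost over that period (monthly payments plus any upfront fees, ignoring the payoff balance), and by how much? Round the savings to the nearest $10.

Option 1: at 8.875% the monthly rate is 0.0073958, so the payment is 47,000 × 0.0073958 / (1 − 1.0073958^−300) = $390.41.
Option 2: at 8.25% the monthly rate is 0.0068750, so the payment is 47,000 × 0.0068750 / (1 − 1.0068750^−300) = $370.57.
Over 264 months: Option 1 costs 264 × $390.41 = $103,068.24; Option 2 costs 264 × $370.57 + $470.00 = $98,300.48.
Option 2 is cheaper by $103,068.24 − $98,300.48 = $4,767.76.

Option 2 by $4,770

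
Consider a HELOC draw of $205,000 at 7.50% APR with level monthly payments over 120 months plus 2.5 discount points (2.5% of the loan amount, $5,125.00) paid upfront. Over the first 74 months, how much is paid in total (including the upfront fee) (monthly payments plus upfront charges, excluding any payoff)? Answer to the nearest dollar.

$185,196

At 7.50% the monthly rate is 0.0062500, so the payment is 205,000 × 0.0062500 / (1 − 1.0062500^−120) = $2,433.39.
Total outlay = 74 × $2,433.39 + $5,125.00 = $185,195.86.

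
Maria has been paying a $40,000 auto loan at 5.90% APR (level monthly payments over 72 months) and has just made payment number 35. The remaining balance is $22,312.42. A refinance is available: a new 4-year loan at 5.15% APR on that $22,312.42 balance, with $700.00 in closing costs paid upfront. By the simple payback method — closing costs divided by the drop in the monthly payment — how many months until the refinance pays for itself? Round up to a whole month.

Current payment = 40,000 × 5.9%/12 / (1 − (1+0.0049167)^−72) = $661.03.
Refinanced payment = 22,312.42 × 0.0042917 / (1 − (1+0.0042917)^−48) = $515.36.
Monthly savings = $661.03 − $515.36 = $145.67.
Break-even = $700.00 / $145.67 = 4.81 → 5 months.

5 months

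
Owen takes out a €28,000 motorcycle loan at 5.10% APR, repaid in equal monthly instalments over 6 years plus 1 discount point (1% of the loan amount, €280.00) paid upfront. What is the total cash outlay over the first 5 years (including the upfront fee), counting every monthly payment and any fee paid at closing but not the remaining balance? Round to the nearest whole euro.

€27,414

At 5.10% the monthly rate is 0.0042500, so the payment is 28,000 × 0.0042500 / (1 − 1.0042500^−72) = €452.24.
Total outlay = 60 × €452.24 + €280.00 = €27,414.40.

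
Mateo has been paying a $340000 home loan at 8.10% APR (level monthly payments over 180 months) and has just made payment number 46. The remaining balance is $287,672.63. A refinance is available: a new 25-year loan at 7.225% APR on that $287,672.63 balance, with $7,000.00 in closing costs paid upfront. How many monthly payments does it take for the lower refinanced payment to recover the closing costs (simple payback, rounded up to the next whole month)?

Current payment = 340,000 × 8.1%/12 / (1 − (1+0.0067500)^−180) = $3,268.88.
Refinanced payment = 287,672.63 × 0.0060208 / (1 − (1+0.0060208)^−300) = $2,074.69.
Monthly savings = $3,268.88 − $2,074.69 = $1,194.19.
Break-even = $7,000.00 / $1,194.19 = 5.86 → 6 months.

6 months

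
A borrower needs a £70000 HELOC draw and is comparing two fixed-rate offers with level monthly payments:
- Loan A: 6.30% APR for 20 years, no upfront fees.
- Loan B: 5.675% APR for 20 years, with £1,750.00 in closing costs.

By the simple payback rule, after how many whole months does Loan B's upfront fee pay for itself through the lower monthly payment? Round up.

70 months

Loan A: at 6.30% the monthly rate is 0.0052500, so the payment is 70,000 × 0.0052500 / (1 − 1.0052500^−240) = £513.69.
Loan B: at 5.675% the monthly rate is 0.0047292, so the payment is 70,000 × 0.0047292 / (1 − 1.0047292^−240) = £488.47.
Monthly savings = £513.69 − £488.47 = £25.22.
Break-even = £1,750.00 / £25.22 = 69.39 → 70 months.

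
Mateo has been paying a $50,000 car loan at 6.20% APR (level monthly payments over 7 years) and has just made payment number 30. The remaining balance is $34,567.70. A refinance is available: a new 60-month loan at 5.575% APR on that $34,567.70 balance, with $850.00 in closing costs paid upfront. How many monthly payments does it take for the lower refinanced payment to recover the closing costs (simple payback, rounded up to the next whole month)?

12 months

Current payment = 50,000 × 6.2%/12 / (1 − (1+0.0051667)^−84) = $735.23.
Refinanced payment = 34,567.70 × 0.0046458 / (1 − (1+0.0046458)^−60) = $661.48.
Monthly savings = $735.23 − $661.48 = $73.75.
Break-even = $850.00 / $73.75 = 11.53 → 12 months.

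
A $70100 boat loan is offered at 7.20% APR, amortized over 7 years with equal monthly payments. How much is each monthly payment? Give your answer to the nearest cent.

$1,064.86

Monthly rate = 7.2%/12 = 0.0060000; payment = 70,100 × 0.0060000 / (1 − (1+0.0060000)^−84) = $1,064.86.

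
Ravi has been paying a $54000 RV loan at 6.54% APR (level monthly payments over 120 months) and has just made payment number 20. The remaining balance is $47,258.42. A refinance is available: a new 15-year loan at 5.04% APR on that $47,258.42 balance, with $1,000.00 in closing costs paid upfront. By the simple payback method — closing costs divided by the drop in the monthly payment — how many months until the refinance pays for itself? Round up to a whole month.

5 months

Current payment = 54,000 × 6.54%/12 / (1 − (1+0.0054500)^−120) = $614.26.
Refinanced payment = 47,258.42 × 0.0042000 / (1 − (1+0.0042000)^−180) = $374.70.
Monthly savings = $614.26 − $374.70 = $239.56.
Break-even = $1,000.00 / $239.56 = 4.17 → 5 months.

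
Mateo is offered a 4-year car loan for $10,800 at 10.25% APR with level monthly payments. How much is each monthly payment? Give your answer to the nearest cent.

Monthly rate = 10.25%/12 = 0.0085417; payment = 10,800 × 0.0085417 / (1 − (1+0.0085417)^−48) = $275.21.

$275.21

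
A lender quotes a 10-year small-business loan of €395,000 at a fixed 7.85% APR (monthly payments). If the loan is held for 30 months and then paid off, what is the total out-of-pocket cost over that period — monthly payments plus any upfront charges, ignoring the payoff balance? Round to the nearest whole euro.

At 7.85% the monthly rate is 0.0065417, so the payment is 395,000 × 0.0065417 / (1 − 1.0065417^−120) = €4,761.19.
Total outlay = 30 × €4,761.19 = €142,835.70.

€142,836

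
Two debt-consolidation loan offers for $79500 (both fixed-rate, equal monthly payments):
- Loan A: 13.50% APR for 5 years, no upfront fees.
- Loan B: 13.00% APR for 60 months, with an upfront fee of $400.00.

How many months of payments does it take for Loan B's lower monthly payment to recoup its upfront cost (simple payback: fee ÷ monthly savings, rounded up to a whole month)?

Loan A: monthly rate = 13.5%/12 = 0.0112500; payment = 79,500 × 0.0112500 / (1 − (1+0.0112500)^−60) = $1,829.28.
Loan B: at 13.00% the monthly rate is 0.0108333, so the payment is 79,500 × 0.0108333 / (1 − 1.0108333^−60) = $1,808.87.
Monthly savings = $1,829.28 − $1,808.87 = $20.41.
Break-even = $400.00 / $20.41 = 19.60 → 20 months.

20 months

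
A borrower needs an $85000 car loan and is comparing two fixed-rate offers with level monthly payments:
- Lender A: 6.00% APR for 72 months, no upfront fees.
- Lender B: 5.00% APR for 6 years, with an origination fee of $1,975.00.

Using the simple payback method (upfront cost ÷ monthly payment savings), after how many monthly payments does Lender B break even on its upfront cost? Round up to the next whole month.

50 months

Lender A: monthly rate = 6%/12 = 0.0050000; payment = 85,000 × 0.0050000 / (1 − (1+0.0050000)^−72) = $1,408.70.
Lender B: at 5.00% the monthly rate is 0.0041667, so the payment is 85,000 × 0.0041667 / (1 − 1.0041667^−72) = $1,368.92.
Monthly savings = $1,408.70 − $1,368.92 = $39.78.
Break-even = $1,975.00 / $39.78 = 49.65 → 50 months.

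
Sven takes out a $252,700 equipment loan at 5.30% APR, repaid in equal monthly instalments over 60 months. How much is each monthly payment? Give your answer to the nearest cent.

$4,803.57

Monthly rate = 5.3%/12 = 0.0044167; payment = 252,700 × 0.0044167 / (1 − (1+0.0044167)^−60) = $4,803.57.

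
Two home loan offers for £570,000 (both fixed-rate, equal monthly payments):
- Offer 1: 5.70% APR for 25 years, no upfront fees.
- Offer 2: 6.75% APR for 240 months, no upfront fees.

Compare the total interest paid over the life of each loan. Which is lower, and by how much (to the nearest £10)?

Offer 1: at 5.70% the monthly rate is 0.0047500, so the payment is 570,000 × 0.0047500 / (1 − 1.0047500^−300) = £3,568.70.
Total interest on Offer 1 = 300 × £3,568.70 − £570,000 = £500,610.00.
Offer 2: at 6.75% the monthly rate is 0.0056250, so the payment is 570,000 × 0.0056250 / (1 − 1.0056250^−240) = £4,334.07.
Total interest on Offer 2 = 240 × £4,334.07 − £570,000 = £470,176.80.
Offer 2 is lower by £30,433.20.

Offer 2 by £30,430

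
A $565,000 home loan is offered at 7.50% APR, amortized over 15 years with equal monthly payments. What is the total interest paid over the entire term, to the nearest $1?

$377,772

Monthly rate = 7.5%/12 = 0.0062500; payment = 565,000 × 0.0062500 / (1 − (1+0.0062500)^−180) = $5,237.62.
Total paid = 180 × $5,237.62 = $942,771.60; interest = $942,771.60 − $565,000 = $377,771.60.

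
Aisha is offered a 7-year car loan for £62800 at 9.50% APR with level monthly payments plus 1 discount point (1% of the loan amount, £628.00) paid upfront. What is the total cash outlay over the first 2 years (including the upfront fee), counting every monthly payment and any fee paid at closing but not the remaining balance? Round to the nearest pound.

£25,262

Monthly rate = 9.5%/12 = 0.0079167; payment = 62,800 × 0.0079167 / (1 − (1+0.0079167)^−84) = £1,026.40.
Total outlay = 24 × £1,026.40 + £628.00 = £25,261.60.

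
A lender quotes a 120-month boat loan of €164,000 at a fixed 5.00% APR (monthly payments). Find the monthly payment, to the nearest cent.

€1,739.47

At 5.00% the monthly rate is 0.0041667, so the payment is 164,000 × 0.0041667 / (1 − 1.0041667^−120) = €1,739.47.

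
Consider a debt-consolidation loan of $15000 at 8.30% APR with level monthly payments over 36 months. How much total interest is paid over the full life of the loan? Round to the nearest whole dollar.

Monthly rate = 8.3%/12 = 0.0069167; payment = 15,000 × 0.0069167 / (1 − (1+0.0069167)^−36) = $472.12.
Total paid = 36 × $472.12 = $16,996.32; interest = $16,996.32 − $15,000 = $1,996.32.

$1,996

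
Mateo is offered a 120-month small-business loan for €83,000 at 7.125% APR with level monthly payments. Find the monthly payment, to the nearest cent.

€969.06

At 7.125% the monthly rate is 0.0059375, so the payment is 83,000 × 0.0059375 / (1 − 1.0059375^−120) = €969.06.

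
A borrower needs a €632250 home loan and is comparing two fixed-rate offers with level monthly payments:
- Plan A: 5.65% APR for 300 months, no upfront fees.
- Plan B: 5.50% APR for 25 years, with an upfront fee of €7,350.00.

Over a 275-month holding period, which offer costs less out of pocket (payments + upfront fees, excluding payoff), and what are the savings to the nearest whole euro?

Plan A: monthly rate = 5.65%/12 = 0.0047083; payment = 632,250 × 0.0047083 / (1 − (1+0.0047083)^−300) = €3,939.41.
Plan B: at 5.50% the monthly rate is 0.0045833, so the payment is 632,250 × 0.0045833 / (1 − 1.0045833^−300) = €3,882.57.
Over 275 months: Plan A costs 275 × €3,939.41 = €1,083,337.75; Plan B costs 275 × €3,882.57 + €7,350.00 = €1,075,056.75.
Plan B is cheaper by €1,083,337.75 − €1,075,056.75 = €8,281.00.

Plan B by €8,281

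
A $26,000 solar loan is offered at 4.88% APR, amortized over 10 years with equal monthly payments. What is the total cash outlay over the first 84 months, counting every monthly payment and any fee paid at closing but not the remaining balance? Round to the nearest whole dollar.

$23,037

At 4.88% the monthly rate is 0.0040667, so the payment is 26,000 × 0.0040667 / (1 − 1.0040667^−120) = $274.25.
Total outlay = 84 × $274.25 = $23,037.00.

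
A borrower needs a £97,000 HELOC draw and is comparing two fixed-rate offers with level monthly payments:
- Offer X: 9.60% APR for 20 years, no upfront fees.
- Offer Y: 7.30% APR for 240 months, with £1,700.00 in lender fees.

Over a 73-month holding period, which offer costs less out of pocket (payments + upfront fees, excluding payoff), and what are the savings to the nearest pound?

Offer X: at 9.60% the monthly rate is 0.0080000, so the payment is 97,000 × 0.0080000 / (1 − 1.0080000^−240) = £910.51.
Offer Y: at 7.30% the monthly rate is 0.0060833, so the payment is 97,000 × 0.0060833 / (1 − 1.0060833^−240) = £769.61.
Over 73 months: Offer X costs 73 × £910.51 = £66,467.23; Offer Y costs 73 × £769.61 + £1,700.00 = £57,881.53.
Offer Y is cheaper by £66,467.23 − £57,881.53 = £8,585.70.

Offer Y by £8,586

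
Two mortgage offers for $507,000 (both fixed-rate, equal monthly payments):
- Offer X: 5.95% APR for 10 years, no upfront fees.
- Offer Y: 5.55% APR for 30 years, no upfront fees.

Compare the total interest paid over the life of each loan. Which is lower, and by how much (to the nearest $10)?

Offer X: monthly rate = 5.95%/12 = 0.0049583; payment = 507,000 × 0.0049583 / (1 − (1+0.0049583)^−120) = $5,616.02.
Total interest on Offer X = 120 × $5,616.02 − $507,000 = $166,922.40.
Offer Y: monthly rate = 5.55%/12 = 0.0046250; payment = 507,000 × 0.0046250 / (1 − (1+0.0046250)^−360) = $2,894.62.
Total interest on Offer Y = 360 × $2,894.62 − $507,000 = $535,063.20.
Offer X is lower by $368,140.80.

Offer X by $368,140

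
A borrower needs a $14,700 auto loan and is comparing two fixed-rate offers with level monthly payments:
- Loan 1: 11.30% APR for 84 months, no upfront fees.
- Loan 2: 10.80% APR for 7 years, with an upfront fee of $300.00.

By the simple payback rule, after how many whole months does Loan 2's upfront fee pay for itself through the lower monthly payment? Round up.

Loan 1: monthly rate = 11.3%/12 = 0.0094167; payment = 14,700 × 0.0094167 / (1 − (1+0.0094167)^−84) = $254.02.
Loan 2: monthly rate = 10.8%/12 = 0.0090000; payment = 14,700 × 0.0090000 / (1 − (1+0.0090000)^−84) = $250.16.
Monthly savings = $254.02 − $250.16 = $3.86.
Break-even = $300.00 / $3.86 = 77.72 → 78 months.

78 months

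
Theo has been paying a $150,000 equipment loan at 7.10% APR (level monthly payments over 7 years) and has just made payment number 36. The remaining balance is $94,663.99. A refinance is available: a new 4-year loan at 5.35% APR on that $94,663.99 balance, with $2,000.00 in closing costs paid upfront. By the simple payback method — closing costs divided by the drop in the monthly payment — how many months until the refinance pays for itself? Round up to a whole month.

Current payment = 150,000 × 7.1%/12 / (1 − (1+0.0059167)^−84) = $2,271.24.
Refinanced payment = 94,663.99 × 0.0044583 / (1 − (1+0.0044583)^−48) = $2,195.09.
Monthly savings = $2,271.24 − $2,195.09 = $76.15.
Break-even = $2,000.00 / $76.15 = 26.26 → 27 months.

27 months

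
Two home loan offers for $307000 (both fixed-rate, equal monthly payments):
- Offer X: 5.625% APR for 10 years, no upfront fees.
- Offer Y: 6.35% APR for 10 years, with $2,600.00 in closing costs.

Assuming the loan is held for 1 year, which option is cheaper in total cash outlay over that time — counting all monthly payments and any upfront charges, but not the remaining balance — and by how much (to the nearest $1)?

Offer X by $3,941

Offer X: at 5.625% the monthly rate is 0.0046875, so the payment is 307,000 × 0.0046875 / (1 − 1.0046875^−120) = $3,350.80.
Offer Y: at 6.35% the monthly rate is 0.0052917, so the payment is 307,000 × 0.0052917 / (1 − 1.0052917^−120) = $3,462.54.
Over 12 months: Offer X costs 12 × $3,350.80 = $40,209.60; Offer Y costs 12 × $3,462.54 + $2,600.00 = $44,150.48.
Offer X is cheaper by $44,150.48 − $40,209.60 = $3,940.88.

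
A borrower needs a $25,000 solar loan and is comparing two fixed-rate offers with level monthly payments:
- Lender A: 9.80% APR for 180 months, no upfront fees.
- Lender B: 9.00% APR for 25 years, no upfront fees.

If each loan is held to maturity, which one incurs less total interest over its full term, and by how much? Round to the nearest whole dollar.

Lender A: at 9.80% the monthly rate is 0.0081667, so the payment is 25,000 × 0.0081667 / (1 − 1.0081667^−180) = $265.60.
Total interest on Lender A = 180 × $265.60 − $25,000 = $22,808.00.
Lender B: monthly rate = 9%/12 = 0.0075000; payment = 25,000 × 0.0075000 / (1 − (1+0.0075000)^−300) = $209.80.
Total interest on Lender B = 300 × $209.80 − $25,000 = $37,940.00.
Lender A is lower by $15,132.00.

Lender A by $15,132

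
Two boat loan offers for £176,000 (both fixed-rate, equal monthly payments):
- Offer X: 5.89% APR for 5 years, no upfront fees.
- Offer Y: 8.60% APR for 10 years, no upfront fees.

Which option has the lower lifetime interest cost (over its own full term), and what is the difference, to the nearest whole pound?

Offer X: monthly rate = 5.89%/12 = 0.0049083; payment = 176,000 × 0.0049083 / (1 − (1+0.0049083)^−60) = £3,393.58.
Total interest on Offer X = 60 × £3,393.58 − £176,000 = £27,614.80.
Offer Y: at 8.60% the monthly rate is 0.0071667, so the payment is 176,000 × 0.0071667 / (1 − 1.0071667^−120) = £2,191.57.
Total interest on Offer Y = 120 × £2,191.57 − £176,000 = £86,988.40.
Offer X is lower by £59,373.60.

Offer X by £59,374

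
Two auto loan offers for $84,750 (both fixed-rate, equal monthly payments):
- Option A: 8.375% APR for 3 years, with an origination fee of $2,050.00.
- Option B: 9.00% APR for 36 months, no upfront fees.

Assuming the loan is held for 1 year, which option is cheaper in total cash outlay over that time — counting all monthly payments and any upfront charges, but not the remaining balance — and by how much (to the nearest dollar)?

Option B by $1,755

Option A: monthly rate = 8.375%/12 = 0.0069792; payment = 84,750 × 0.0069792 / (1 − (1+0.0069792)^−36) = $2,670.44.
Option B: at 9.00% the monthly rate is 0.0075000, so the payment is 84,750 × 0.0075000 / (1 − 1.0075000^−36) = $2,695.03.
Over 12 months: Option A costs 12 × $2,670.44 + $2,050.00 = $34,095.28; Option B costs 12 × $2,695.03 = $32,340.36.
Option B is cheaper by $34,095.28 − $32,340.36 = $1,754.92.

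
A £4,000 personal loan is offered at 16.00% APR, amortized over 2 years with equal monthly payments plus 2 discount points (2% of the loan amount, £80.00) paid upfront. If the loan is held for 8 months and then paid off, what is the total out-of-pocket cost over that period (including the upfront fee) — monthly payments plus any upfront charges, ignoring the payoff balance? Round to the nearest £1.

Monthly rate = 16%/12 = 0.0133333; payment = 4,000 × 0.0133333 / (1 − (1+0.0133333)^−24) = £195.85.
Total outlay = 8 × £195.85 + £80.00 = £1,646.80.

£1,647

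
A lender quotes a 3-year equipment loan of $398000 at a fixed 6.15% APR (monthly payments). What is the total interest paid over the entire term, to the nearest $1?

$38,860

Monthly rate = 6.15%/12 = 0.0051250; payment = 398,000 × 0.0051250 / (1 − (1+0.0051250)^−36) = $12,135.00.
Total paid = 36 × $12,135.00 = $436,860.00; interest = $436,860.00 − $398,000 = $38,860.00.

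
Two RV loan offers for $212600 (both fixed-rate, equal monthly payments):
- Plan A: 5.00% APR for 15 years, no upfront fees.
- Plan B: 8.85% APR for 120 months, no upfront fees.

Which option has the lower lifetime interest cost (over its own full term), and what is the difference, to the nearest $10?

Plan A by $18,490

Plan A: at 5.00% the monthly rate is 0.0041667, so the payment is 212,600 × 0.0041667 / (1 − 1.0041667^−180) = $1,681.23.
Total interest on Plan A = 180 × $1,681.23 − $212,600 = $90,021.40.
Plan B: at 8.85% the monthly rate is 0.0073750, so the payment is 212,600 × 0.0073750 / (1 − 1.0073750^−120) = $2,675.90.
Total interest on Plan B = 120 × $2,675.90 − $212,600 = $108,508.00.
Plan A is lower by $18,486.60.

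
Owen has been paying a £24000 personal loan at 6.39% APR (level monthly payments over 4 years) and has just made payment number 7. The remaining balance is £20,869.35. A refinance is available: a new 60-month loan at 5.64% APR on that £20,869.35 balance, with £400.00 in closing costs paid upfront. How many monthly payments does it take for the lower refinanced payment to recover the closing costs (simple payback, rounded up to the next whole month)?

Current payment = 24,000 × 6.39%/12 / (1 − (1+0.0053250)^−48) = £567.94.
Refinanced payment = 20,869.35 × 0.0047000 / (1 − (1+0.0047000)^−60) = £399.98.
Monthly savings = £567.94 − £399.98 = £167.96.
Break-even = £400.00 / £167.96 = 2.38 → 3 months.

3 months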